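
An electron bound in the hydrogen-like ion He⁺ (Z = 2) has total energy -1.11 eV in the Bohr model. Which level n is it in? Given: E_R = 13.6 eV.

E_n = −E_R Z²/n² ⇒ n² = E_R Z²/(−E_n) = 13.6 × 2² / 1.11 ≈ 49.01
n = 7

7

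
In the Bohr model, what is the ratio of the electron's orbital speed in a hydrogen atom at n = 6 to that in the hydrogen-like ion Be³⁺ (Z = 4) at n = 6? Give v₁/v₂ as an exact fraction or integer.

1/4

v ∝ Z^1 · n^-1
v₁/v₂ = (1/4)^1 · (6/6)^-1 = 1/4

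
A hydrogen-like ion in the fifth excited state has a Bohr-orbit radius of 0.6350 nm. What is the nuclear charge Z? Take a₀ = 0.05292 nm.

r_n = n²a₀/Z ⇒ Z = n²a₀/r = 6² × 0.05292 / 0.6350 ≈ 3.00
Z = 3

3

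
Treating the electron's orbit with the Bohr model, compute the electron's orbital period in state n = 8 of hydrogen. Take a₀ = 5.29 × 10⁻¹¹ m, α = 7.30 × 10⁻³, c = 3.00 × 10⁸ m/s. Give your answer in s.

7.77 × 10⁻¹⁴ s

r = n²a₀/Z = 8²·5.29 × 10⁻¹¹/1 = 3.39 × 10⁻⁹ m
v = Zαc/n = 1·0.00730·3.00 × 10⁸/8 = 2.74 × 10⁵ m/s
T = 2πr/v = 7.77 × 10⁻¹⁴ s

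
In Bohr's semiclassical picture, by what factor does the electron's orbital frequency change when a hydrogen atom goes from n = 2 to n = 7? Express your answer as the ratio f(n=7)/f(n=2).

f ∝ Z^2 · n^-3; with Z fixed, f ∝ n^-3.
f(n=7)/f(n=2) = (7/2)^-3 = 8/343

8/343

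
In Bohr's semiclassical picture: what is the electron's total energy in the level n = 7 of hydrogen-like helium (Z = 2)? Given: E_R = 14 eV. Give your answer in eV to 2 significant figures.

E_n = −E_R·Z²/n² = −14 × 2²/7² = -1.1 eV

-1.1 eV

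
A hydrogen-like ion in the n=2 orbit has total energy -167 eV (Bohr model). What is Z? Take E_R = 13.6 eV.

E_n = −E_R Z²/n² ⇒ Z² = −E_n n²/E_R = 167 × 2² / 13.6 ≈ 49.12
Z = 7

7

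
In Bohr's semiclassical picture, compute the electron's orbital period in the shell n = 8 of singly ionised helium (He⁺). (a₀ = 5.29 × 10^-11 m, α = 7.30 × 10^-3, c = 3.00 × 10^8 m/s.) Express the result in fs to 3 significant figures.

19.4 fs

r = n²a₀/Z = 8²·5.29 × 10^-11/2 = 1.69 × 10^-9 m
v = Zαc/n = 2·0.00730·3.00 × 10^8/8 = 5.47 × 10^5 m/s
T = 2πr/v = 1.94 × 10^-14 s = 19.4 fs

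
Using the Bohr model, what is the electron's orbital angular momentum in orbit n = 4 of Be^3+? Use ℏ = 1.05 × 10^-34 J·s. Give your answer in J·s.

4.20 × 10^-34 J·s

L_n = nℏ = 4 × 1.05 × 10^-34 = 4.20 × 10^-34 J·s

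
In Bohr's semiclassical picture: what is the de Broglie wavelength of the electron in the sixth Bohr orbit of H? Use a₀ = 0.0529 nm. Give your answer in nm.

The Bohr quantisation condition is nλ = 2πr_n.
r_n = n²a₀/Z = 1.90 nm
λ = 2πr_n/n = 2π·1.90/6 = 1.99 nm

1.99 nm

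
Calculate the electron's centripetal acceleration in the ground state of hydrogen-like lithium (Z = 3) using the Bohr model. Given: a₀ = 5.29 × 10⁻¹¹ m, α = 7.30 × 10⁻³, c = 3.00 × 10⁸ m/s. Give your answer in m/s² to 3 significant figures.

2.45 × 10²⁴ m/s²

r = n²a₀/Z = 1.76 × 10⁻¹¹ m, v = Zαc/n = 6.57 × 10⁶ m/s
a = v²/r = (6.57 × 10⁶)² / 1.76 × 10⁻¹¹ = 2.45 × 10²⁴ m/s²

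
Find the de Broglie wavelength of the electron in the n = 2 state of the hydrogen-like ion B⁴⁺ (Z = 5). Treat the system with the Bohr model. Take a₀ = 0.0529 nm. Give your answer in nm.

0.133 nm

The Bohr quantisation condition is nλ = 2πr_n.
r_n = n²a₀/Z = 0.0423 nm
λ = 2πr_n/n = 2π·0.0423/2 = 0.133 nm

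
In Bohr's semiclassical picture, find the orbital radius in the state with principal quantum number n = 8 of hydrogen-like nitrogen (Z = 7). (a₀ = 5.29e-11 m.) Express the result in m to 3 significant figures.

r_n = n²a₀/Z = 8² × 5.29e-11 / 7
    = 64 × 5.29e-11 / 7 = 4.84e-10 m

4.84e-10 m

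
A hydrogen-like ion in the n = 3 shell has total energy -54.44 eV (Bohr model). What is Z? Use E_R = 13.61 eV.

6

E_n = −E_R Z²/n² ⇒ Z² = −E_n n²/E_R = 54.44 × 3² / 13.61 ≈ 36.00
Z = 6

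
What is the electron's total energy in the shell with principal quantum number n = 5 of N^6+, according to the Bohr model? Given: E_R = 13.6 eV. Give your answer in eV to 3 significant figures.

E_n = −E_R·Z²/n² = −13.6 × 7²/5² = -26.7 eV

-26.7 eV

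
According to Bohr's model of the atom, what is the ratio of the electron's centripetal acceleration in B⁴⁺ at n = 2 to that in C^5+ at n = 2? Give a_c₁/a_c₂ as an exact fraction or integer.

a_c ∝ Z^3 · n^-4
a_c₁/a_c₂ = (5/6)^3 · (2/2)^-4 = 125/216

125/216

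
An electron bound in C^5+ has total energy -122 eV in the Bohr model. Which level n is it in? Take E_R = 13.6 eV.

2

E_n = −E_R Z²/n² ⇒ n² = E_R Z²/(−E_n) = 13.6 × 6² / 122 ≈ 4.01
n = 2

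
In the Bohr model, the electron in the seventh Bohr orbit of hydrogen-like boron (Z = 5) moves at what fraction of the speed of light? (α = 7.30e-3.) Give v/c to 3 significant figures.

v_n = Zαc/n, so v/c = Zα/n = 5 × 0.00730 / 7 = 0.00521

0.00521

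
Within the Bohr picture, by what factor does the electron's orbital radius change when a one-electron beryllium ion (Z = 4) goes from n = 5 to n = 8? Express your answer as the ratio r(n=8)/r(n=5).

64/25

r ∝ Z^-1 · n^2; with Z fixed, r ∝ n^2.
r(n=8)/r(n=5) = (8/5)^2 = 64/25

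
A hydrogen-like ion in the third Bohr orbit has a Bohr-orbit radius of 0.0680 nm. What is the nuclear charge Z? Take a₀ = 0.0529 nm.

r_n = n²a₀/Z ⇒ Z = n²a₀/r = 3² × 0.0529 / 0.0680 ≈ 7.00
Z = 7

7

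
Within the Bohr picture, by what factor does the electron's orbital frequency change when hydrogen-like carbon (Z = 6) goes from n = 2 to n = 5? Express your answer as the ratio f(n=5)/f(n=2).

8/125

f ∝ Z^2 · n^-3; with Z fixed, f ∝ n^-3.
f(n=5)/f(n=2) = (5/2)^-3 = 8/125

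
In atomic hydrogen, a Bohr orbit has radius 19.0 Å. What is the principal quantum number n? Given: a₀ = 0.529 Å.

6

r_n = n²a₀/Z ⇒ n² = rZ/a₀ = 19.0 × 1 / 0.529 ≈ 35.92
n = 6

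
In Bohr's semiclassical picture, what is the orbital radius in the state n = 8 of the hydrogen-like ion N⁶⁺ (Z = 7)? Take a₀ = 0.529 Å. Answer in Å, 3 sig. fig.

4.84 Å

r_n = n²a₀/Z = 8² × 0.529 / 7
    = 64 × 0.529 / 7 = 4.84 Å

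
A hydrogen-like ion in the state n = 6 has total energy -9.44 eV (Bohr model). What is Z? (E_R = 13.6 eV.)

E_n = −E_R Z²/n² ⇒ Z² = −E_n n²/E_R = 9.44 × 6² / 13.6 ≈ 24.99
Z = 5

5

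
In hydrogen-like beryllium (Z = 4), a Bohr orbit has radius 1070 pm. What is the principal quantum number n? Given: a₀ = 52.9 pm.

r_n = n²a₀/Z ⇒ n² = rZ/a₀ = 1070 × 4 / 52.9 ≈ 80.91
n = 9

9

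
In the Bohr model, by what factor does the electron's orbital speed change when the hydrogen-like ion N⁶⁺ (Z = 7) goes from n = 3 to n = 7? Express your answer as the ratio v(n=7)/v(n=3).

v ∝ Z^1 · n^-1; with Z fixed, v ∝ n^-1.
v(n=7)/v(n=3) = (7/3)^-1 = 3/7

3/7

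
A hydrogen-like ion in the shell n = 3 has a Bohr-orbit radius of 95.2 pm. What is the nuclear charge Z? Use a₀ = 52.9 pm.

5

r_n = n²a₀/Z ⇒ Z = n²a₀/r = 3² × 52.9 / 95.2 ≈ 5.00
Z = 5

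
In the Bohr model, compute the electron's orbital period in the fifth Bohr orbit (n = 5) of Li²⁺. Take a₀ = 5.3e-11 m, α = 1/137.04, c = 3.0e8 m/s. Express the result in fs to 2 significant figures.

r = n²a₀/Z = 5²·5.3e-11/3 = 4.4e-10 m
v = Zαc/n = 3·0.0073·3.0e8/5 = 1.3e6 m/s
T = 2πr/v = 2.1e-15 s = 2.1 fs

2.1 fs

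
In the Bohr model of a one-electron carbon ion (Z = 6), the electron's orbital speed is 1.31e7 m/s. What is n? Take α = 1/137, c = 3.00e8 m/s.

v_n = Zαc/n ⇒ n = Zαc/v = 6 × 0.00730 × 3.00e8 / 1.31e7 ≈ 1.00
n = 1

1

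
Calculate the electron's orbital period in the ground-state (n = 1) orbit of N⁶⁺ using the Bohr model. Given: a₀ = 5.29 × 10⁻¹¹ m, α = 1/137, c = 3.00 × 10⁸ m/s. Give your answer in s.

3.10 × 10⁻¹⁸ s

r = n²a₀/Z = 1²·5.29 × 10⁻¹¹/7 = 7.56 × 10⁻¹² m
v = Zαc/n = 7·0.00730·3.00 × 10⁸/1 = 1.53 × 10⁷ m/s
T = 2πr/v = 3.10 × 10⁻¹⁸ s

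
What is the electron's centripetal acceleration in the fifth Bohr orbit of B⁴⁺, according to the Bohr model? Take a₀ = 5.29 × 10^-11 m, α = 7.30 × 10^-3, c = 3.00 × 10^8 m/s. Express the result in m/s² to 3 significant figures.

r = n²a₀/Z = 2.64 × 10^-10 m, v = Zαc/n = 2.19 × 10^6 m/s
a = v²/r = (2.19 × 10^6)² / 2.64 × 10^-10 = 1.81 × 10^22 m/s²

1.81 × 10^22 m/s²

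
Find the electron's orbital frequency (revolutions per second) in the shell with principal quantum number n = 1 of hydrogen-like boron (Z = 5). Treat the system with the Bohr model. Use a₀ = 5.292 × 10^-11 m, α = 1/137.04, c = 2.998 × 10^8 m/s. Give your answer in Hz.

r = n²a₀/Z = 1.058 × 10^-11 m, v = Zαc/n = 1.094 × 10^7 m/s
f = v/(2πr) = 1.645 × 10^17 Hz

1.645 × 10^17 Hz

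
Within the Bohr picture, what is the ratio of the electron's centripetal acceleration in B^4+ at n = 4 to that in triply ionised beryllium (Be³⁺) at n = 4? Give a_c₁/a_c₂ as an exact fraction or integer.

125/64

a_c ∝ Z^3 · n^-4
a_c₁/a_c₂ = (5/4)^3 · (4/4)^-4 = 125/64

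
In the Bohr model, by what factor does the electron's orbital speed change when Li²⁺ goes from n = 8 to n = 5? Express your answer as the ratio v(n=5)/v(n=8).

v ∝ Z^1 · n^-1; with Z fixed, v ∝ n^-1.
v(n=5)/v(n=8) = (5/8)^-1 = 8/5

8/5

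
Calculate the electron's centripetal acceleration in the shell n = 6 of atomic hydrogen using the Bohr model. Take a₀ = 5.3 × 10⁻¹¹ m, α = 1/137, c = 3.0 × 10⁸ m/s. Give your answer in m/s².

7.0 × 10¹⁹ m/s²

r = n²a₀/Z = 1.9 × 10⁻⁹ m, v = Zαc/n = 3.6 × 10⁵ m/s
a = v²/r = (3.6 × 10⁵)² / 1.9 × 10⁻⁹ = 7.0 × 10¹⁹ m/s²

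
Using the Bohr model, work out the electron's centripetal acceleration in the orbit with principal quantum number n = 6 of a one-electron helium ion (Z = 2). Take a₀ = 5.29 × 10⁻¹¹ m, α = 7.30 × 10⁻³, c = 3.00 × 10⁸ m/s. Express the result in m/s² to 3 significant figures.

r = n²a₀/Z = 9.52 × 10⁻¹⁰ m, v = Zαc/n = 7.30 × 10⁵ m/s
a = v²/r = (7.30 × 10⁵)² / 9.52 × 10⁻¹⁰ = 5.60 × 10²⁰ m/s²

5.60 × 10²⁰ m/s²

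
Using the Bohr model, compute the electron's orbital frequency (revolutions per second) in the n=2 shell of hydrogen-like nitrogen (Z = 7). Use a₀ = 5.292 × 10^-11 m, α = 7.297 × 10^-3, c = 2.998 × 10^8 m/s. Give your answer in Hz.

4.030 × 10^16 Hz

r = n²a₀/Z = 3.024 × 10^-11 m, v = Zαc/n = 7.657 × 10^6 m/s
f = v/(2πr) = 4.030 × 10^16 Hz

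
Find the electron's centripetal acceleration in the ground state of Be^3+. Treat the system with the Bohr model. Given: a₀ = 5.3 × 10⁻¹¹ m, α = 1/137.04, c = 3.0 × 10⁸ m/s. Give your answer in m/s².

5.8 × 10²⁴ m/s²

r = n²a₀/Z = 1.3 × 10⁻¹¹ m, v = Zαc/n = 8.8 × 10⁶ m/s
a = v²/r = (8.8 × 10⁶)² / 1.3 × 10⁻¹¹ = 5.8 × 10²⁴ m/s²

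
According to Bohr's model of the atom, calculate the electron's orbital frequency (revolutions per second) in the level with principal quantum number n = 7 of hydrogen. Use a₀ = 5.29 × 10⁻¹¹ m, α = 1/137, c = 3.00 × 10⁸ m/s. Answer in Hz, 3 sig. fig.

1.92 × 10¹³ Hz

r = n²a₀/Z = 2.59 × 10⁻⁹ m, v = Zαc/n = 3.13 × 10⁵ m/s
f = v/(2πr) = 1.92 × 10¹³ Hz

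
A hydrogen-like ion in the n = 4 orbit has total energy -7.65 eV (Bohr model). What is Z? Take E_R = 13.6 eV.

E_n = −E_R Z²/n² ⇒ Z² = −E_n n²/E_R = 7.65 × 4² / 13.6 ≈ 9.00
Z = 3

3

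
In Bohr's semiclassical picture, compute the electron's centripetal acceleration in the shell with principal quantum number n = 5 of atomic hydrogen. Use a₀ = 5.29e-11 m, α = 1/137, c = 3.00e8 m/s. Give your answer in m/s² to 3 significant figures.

1.45e20 m/s²

r = n²a₀/Z = 1.32e-9 m, v = Zαc/n = 4.38e5 m/s
a = v²/r = (4.38e5)² / 1.32e-9 = 1.45e20 m/s²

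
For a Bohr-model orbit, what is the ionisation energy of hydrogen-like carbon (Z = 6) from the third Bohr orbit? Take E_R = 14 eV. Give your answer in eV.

56 eV

E_n = −E_R·Z²/n² = −14 × 6²/3² eV = -56 eV
Ionisation energy = −E_n = 56 eV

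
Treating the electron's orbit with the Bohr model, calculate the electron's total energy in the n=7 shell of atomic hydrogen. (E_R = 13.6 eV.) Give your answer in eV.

-0.278 eV

E_n = −E_R·Z²/n² = −13.6 × 1²/7² = -0.278 eV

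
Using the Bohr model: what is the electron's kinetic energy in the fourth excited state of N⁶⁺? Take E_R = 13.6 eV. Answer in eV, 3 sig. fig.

26.7 eV

For a Coulomb orbit the virial theorem gives K = −E_n.
E_n = −E_R·Z²/n², so K = E_R·Z²/n² = 13.6 × 7²/5² = 26.7 eV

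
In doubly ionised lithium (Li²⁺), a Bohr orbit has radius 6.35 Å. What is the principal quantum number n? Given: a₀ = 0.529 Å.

r_n = n²a₀/Z ⇒ n² = rZ/a₀ = 6.35 × 3 / 0.529 ≈ 36.01
n = 6

6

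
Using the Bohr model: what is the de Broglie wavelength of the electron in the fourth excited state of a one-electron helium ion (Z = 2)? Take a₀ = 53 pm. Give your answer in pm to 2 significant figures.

The Bohr quantisation condition is nλ = 2πr_n.
r_n = n²a₀/Z = 660 pm
λ = 2πr_n/n = 2π·660/5 = 830 pm

830 pm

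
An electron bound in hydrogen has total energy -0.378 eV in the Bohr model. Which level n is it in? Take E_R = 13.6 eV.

6

E_n = −E_R Z²/n² ⇒ n² = E_R Z²/(−E_n) = 13.6 × 1² / 0.378 ≈ 35.98
n = 6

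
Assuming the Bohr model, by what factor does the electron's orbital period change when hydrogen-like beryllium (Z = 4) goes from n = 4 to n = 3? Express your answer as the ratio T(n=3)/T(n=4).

27/64

T ∝ Z^-2 · n^3; with Z fixed, T ∝ n^3.
T(n=3)/T(n=4) = (3/4)^3 = 27/64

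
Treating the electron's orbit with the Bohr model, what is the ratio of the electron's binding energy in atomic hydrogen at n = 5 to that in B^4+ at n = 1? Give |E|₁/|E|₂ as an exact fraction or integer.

|E| ∝ Z^2 · n^-2
|E|₁/|E|₂ = (1/5)^2 · (5/1)^-2 = 1/625

1/625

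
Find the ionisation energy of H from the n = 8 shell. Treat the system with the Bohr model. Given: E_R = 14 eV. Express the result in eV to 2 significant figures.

0.22 eV

E_n = −E_R·Z²/n² = −14 × 1²/8² eV = -0.22 eV
Ionisation energy = −E_n = 0.22 eV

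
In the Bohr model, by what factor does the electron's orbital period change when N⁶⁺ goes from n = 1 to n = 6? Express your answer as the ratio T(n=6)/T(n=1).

216

T ∝ Z^-2 · n^3; with Z fixed, T ∝ n^3.
T(n=6)/T(n=1) = (6/1)^3 = 216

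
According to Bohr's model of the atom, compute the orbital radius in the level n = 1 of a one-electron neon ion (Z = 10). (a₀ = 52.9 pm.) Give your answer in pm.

r_n = n²a₀/Z = 1² × 52.9 / 10
    = 1 × 52.9 / 10 = 5.29 pm

5.29 pm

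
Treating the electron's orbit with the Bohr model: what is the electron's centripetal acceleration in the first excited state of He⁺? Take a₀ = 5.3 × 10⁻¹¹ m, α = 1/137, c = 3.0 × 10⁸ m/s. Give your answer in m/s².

r = n²a₀/Z = 1.1 × 10⁻¹⁰ m, v = Zαc/n = 2.2 × 10⁶ m/s
a = v²/r = (2.2 × 10⁶)² / 1.1 × 10⁻¹⁰ = 4.5 × 10²² m/s²

4.5 × 10²² m/s²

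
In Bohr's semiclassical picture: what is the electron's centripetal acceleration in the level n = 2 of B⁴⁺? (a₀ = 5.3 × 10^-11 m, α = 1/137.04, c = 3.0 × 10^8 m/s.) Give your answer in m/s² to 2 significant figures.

7.1 × 10^23 m/s²

r = n²a₀/Z = 4.2 × 10^-11 m, v = Zαc/n = 5.5 × 10^6 m/s
a = v²/r = (5.5 × 10^6)² / 4.2 × 10^-11 = 7.1 × 10^23 m/s²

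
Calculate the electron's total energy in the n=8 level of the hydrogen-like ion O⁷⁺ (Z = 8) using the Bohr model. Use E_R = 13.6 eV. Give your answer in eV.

E_n = −E_R·Z²/n² = −13.6 × 8²/8² = -13.6 eV

-13.6 eV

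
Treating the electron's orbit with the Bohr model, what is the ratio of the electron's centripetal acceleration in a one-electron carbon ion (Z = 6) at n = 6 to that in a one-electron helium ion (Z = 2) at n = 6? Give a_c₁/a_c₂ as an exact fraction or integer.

27

a_c ∝ Z^3 · n^-4
a_c₁/a_c₂ = (6/2)^3 · (6/6)^-4 = 27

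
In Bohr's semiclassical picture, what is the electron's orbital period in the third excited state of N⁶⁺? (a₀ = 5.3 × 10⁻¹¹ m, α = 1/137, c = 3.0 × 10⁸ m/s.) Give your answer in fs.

0.20 fs

r = n²a₀/Z = 4²·5.3 × 10⁻¹¹/7 = 1.2 × 10⁻¹⁰ m
v = Zαc/n = 7·0.0073·3.0 × 10⁸/4 = 3.8 × 10⁶ m/s
T = 2πr/v = 2.0 × 10⁻¹⁶ s = 0.20 fs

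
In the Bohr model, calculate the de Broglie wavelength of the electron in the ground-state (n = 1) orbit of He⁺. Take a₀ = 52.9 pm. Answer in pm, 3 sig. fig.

166 pm

The Bohr quantisation condition is nλ = 2πr_n.
r_n = n²a₀/Z = 26.4 pm
λ = 2πr_n/n = 2π·26.4/1 = 166 pm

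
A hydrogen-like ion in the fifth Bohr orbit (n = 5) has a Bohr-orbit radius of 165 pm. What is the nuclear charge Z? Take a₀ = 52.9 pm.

r_n = n²a₀/Z ⇒ Z = n²a₀/r = 5² × 52.9 / 165 ≈ 8.02
Z = 8

8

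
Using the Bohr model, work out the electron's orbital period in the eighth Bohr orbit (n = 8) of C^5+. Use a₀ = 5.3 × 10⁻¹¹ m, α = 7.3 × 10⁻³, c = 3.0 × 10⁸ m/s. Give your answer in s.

r = n²a₀/Z = 8²·5.3 × 10⁻¹¹/6 = 5.7 × 10⁻¹⁰ m
v = Zαc/n = 6·0.0073·3.0 × 10⁸/8 = 1.6 × 10⁶ m/s
T = 2πr/v = 2.2 × 10⁻¹⁵ s

2.2 × 10⁻¹⁵ s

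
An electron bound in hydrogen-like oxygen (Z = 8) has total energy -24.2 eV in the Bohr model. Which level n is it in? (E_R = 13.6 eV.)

6

E_n = −E_R Z²/n² ⇒ n² = E_R Z²/(−E_n) = 13.6 × 8² / 24.2 ≈ 35.97
n = 6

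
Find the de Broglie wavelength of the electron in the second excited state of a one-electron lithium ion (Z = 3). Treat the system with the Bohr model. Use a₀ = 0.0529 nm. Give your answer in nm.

0.332 nm

The Bohr quantisation condition is nλ = 2πr_n.
r_n = n²a₀/Z = 0.159 nm
λ = 2πr_n/n = 2π·0.159/3 = 0.332 nm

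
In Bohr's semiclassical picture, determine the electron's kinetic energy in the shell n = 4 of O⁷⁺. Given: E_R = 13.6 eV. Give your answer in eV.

54.4 eV

For a Coulomb orbit the virial theorem gives K = −E_n.
E_n = −E_R·Z²/n², so K = E_R·Z²/n² = 13.6 × 8²/4² = 54.4 eV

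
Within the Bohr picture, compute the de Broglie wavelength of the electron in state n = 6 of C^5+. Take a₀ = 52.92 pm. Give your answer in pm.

The Bohr quantisation condition is nλ = 2πr_n.
r_n = n²a₀/Z = 317.5 pm
λ = 2πr_n/n = 2π·317.5/6 = 332.5 pm

332.5 pm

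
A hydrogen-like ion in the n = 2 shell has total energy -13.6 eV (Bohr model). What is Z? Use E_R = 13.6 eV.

E_n = −E_R Z²/n² ⇒ Z² = −E_n n²/E_R = 13.6 × 2² / 13.6 ≈ 4.00
Z = 2

2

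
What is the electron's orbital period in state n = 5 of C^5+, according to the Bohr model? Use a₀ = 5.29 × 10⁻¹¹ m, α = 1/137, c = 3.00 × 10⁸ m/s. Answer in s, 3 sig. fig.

5.27 × 10⁻¹⁶ s

r = n²a₀/Z = 5²·5.29 × 10⁻¹¹/6 = 2.20 × 10⁻¹⁰ m
v = Zαc/n = 6·0.00730·3.00 × 10⁸/5 = 2.63 × 10⁶ m/s
T = 2πr/v = 5.27 × 10⁻¹⁶ s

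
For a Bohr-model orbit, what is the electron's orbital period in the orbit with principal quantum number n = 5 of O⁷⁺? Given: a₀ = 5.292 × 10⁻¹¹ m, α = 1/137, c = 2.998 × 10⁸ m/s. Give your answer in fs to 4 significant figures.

r = n²a₀/Z = 5²·5.292 × 10⁻¹¹/8 = 1.654 × 10⁻¹⁰ m
v = Zαc/n = 8·0.007299·2.998 × 10⁸/5 = 3.501 × 10⁶ m/s
T = 2πr/v = 2.968 × 10⁻¹⁶ s = 0.2968 fs

0.2968 fs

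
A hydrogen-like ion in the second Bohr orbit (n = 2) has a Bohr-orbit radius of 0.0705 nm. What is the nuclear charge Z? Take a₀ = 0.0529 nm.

r_n = n²a₀/Z ⇒ Z = n²a₀/r = 2² × 0.0529 / 0.0705 ≈ 3.00
Z = 3

3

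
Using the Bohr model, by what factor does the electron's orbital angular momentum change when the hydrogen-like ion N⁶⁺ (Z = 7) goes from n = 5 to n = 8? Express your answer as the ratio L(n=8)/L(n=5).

8/5

L = nℏ depends only on n, so L ∝ n.
L(n=8)/L(n=5) = (8/5)^1 = 8/5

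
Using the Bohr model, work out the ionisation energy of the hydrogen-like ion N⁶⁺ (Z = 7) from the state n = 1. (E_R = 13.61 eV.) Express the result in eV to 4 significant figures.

E_n = −E_R·Z²/n² = −13.61 × 7²/1² eV = -666.9 eV
Ionisation energy = −E_n = 666.9 eV

666.9 eV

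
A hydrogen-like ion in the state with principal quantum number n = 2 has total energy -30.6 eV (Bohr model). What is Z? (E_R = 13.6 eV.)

E_n = −E_R Z²/n² ⇒ Z² = −E_n n²/E_R = 30.6 × 2² / 13.6 ≈ 9.00
Z = 3

3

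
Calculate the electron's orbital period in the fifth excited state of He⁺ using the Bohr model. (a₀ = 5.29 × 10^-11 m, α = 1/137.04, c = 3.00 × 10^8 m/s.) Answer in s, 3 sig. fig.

r = n²a₀/Z = 6²·5.29 × 10^-11/2 = 9.52 × 10^-10 m
v = Zαc/n = 2·0.00730·3.00 × 10^8/6 = 7.30 × 10^5 m/s
T = 2πr/v = 8.20 × 10^-15 s

8.20 × 10^-15 s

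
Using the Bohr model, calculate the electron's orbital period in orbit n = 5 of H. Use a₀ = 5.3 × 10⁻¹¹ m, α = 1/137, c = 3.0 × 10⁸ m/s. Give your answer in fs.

r = n²a₀/Z = 5²·5.3 × 10⁻¹¹/1 = 1.3 × 10⁻⁹ m
v = Zαc/n = 1·0.0073·3.0 × 10⁸/5 = 4.4 × 10⁵ m/s
T = 2πr/v = 1.9 × 10⁻¹⁴ s = 19 fs

19 fs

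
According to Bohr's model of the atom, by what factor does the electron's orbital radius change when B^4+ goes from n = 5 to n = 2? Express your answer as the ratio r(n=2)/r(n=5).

r ∝ Z^-1 · n^2; with Z fixed, r ∝ n^2.
r(n=2)/r(n=5) = (2/5)^2 = 4/25

4/25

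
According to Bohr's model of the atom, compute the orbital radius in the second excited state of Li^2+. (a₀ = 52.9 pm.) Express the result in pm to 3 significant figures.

159 pm

r_n = n²a₀/Z = 3² × 52.9 / 3
    = 9 × 52.9 / 3 = 159 pm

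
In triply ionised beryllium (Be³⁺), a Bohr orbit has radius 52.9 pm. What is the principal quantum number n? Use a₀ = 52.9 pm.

r_n = n²a₀/Z ⇒ n² = rZ/a₀ = 52.9 × 4 / 52.9 ≈ 4.00
n = 2

2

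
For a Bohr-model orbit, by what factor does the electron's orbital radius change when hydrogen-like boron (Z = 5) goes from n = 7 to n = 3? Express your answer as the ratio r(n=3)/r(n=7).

r ∝ Z^-1 · n^2; with Z fixed, r ∝ n^2.
r(n=3)/r(n=7) = (3/7)^2 = 9/49

9/49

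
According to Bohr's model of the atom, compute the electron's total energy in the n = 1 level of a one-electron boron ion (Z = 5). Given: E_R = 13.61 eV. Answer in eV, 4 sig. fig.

-340.2 eV

E_n = −E_R·Z²/n² = −13.61 × 5²/1² = -340.2 eV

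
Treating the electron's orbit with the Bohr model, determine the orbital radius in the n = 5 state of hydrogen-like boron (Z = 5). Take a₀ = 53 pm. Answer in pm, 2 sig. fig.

r_n = n²a₀/Z = 5² × 53 / 5
    = 25 × 53 / 5 = 260 pm

260 pm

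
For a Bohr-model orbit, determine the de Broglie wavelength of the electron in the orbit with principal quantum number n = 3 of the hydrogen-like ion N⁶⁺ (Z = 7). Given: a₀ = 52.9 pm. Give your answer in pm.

The Bohr quantisation condition is nλ = 2πr_n.
r_n = n²a₀/Z = 68.0 pm
λ = 2πr_n/n = 2π·68.0/3 = 142 pm

142 pm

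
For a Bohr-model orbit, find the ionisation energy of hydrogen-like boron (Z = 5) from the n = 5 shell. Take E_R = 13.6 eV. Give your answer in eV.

E_n = −E_R·Z²/n² = −13.6 × 5²/5² eV = -13.6 eV
Ionisation energy = −E_n = 13.6 eV

13.6 eV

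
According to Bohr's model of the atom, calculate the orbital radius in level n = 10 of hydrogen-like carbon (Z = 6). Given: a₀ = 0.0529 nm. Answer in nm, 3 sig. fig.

r_n = n²a₀/Z = 10² × 0.0529 / 6
    = 100 × 0.0529 / 6 = 0.882 nm

0.882 nm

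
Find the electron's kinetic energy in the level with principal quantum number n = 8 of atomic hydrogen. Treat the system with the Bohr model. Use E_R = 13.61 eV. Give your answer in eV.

0.2127 eV

For a Coulomb orbit the virial theorem gives K = −E_n.
E_n = −E_R·Z²/n², so K = E_R·Z²/n² = 13.61 × 1²/8² = 0.2127 eV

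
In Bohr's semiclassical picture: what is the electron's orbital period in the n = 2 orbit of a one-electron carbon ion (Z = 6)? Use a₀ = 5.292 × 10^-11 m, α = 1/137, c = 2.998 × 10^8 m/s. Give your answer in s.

r = n²a₀/Z = 2²·5.292 × 10^-11/6 = 3.528 × 10^-11 m
v = Zαc/n = 6·0.007299·2.998 × 10^8/2 = 6.565 × 10^6 m/s
T = 2πr/v = 3.377 × 10^-17 s

3.377 × 10^-17 s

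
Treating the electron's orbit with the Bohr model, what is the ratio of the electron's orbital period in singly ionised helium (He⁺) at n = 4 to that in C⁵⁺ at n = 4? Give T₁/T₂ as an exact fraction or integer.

T ∝ Z^-2 · n^3
T₁/T₂ = (2/6)^-2 · (4/4)^3 = 9

9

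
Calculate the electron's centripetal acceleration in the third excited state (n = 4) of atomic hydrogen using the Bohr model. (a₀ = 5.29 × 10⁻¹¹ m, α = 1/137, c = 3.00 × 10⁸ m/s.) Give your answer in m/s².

r = n²a₀/Z = 8.46 × 10⁻¹⁰ m, v = Zαc/n = 5.47 × 10⁵ m/s
a = v²/r = (5.47 × 10⁵)² / 8.46 × 10⁻¹⁰ = 3.54 × 10²⁰ m/s²

3.54 × 10²⁰ m/s²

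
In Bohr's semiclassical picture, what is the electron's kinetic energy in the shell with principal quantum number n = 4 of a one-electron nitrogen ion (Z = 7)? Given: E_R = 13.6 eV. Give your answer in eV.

41.6 eV

For a Coulomb orbit the virial theorem gives K = −E_n.
E_n = −E_R·Z²/n², so K = E_R·Z²/n² = 13.6 × 7²/4² = 41.6 eV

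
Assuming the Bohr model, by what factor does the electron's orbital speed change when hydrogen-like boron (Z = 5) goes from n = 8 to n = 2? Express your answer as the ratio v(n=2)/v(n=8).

4

v ∝ Z^1 · n^-1; with Z fixed, v ∝ n^-1.
v(n=2)/v(n=8) = (2/8)^-1 = 4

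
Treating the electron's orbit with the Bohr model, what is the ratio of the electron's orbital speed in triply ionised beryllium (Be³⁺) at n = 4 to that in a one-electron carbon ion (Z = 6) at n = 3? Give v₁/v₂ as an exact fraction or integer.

v ∝ Z^1 · n^-1
v₁/v₂ = (4/6)^1 · (4/3)^-1 = 1/2

1/2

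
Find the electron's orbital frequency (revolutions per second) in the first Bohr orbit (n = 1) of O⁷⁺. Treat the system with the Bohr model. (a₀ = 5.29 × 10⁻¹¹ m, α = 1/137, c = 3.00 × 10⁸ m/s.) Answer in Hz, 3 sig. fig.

4.22 × 10¹⁷ Hz

r = n²a₀/Z = 6.61 × 10⁻¹² m, v = Zαc/n = 1.75 × 10⁷ m/s
f = v/(2πr) = 4.22 × 10¹⁷ Hz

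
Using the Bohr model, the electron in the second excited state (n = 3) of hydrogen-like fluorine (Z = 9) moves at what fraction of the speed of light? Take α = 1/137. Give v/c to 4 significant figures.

0.02190

v_n = Zαc/n, so v/c = Zα/n = 9 × 0.007299 / 3 = 0.02190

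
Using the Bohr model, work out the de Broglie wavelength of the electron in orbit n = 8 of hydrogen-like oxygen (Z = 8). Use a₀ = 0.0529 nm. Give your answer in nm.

The Bohr quantisation condition is nλ = 2πr_n.
r_n = n²a₀/Z = 0.423 nm
λ = 2πr_n/n = 2π·0.423/8 = 0.332 nm

0.332 nm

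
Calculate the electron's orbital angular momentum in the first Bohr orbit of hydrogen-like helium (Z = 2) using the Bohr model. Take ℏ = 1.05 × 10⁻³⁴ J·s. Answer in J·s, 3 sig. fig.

1.05 × 10⁻³⁴ J·s

L_n = nℏ = 1 × 1.05 × 10⁻³⁴ = 1.05 × 10⁻³⁴ J·s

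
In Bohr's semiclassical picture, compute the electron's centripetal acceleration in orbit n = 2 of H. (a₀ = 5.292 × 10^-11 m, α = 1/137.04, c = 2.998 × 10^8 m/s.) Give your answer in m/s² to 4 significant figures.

5.652 × 10^21 m/s²

r = n²a₀/Z = 2.117 × 10^-10 m, v = Zαc/n = 1.094 × 10^6 m/s
a = v²/r = (1.094 × 10^6)² / 2.117 × 10^-10 = 5.652 × 10^21 m/s²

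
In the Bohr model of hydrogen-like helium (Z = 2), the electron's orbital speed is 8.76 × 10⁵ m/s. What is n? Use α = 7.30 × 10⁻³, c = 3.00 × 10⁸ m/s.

5

v_n = Zαc/n ⇒ n = Zαc/v = 2 × 0.00730 × 3.00 × 10⁸ / 8.76 × 10⁵ ≈ 5.00
n = 5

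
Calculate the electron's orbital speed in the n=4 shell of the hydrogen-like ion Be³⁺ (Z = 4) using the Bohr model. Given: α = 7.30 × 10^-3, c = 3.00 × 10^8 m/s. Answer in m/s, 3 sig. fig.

v_n = Zαc/n = 4 × 0.00730 × 3.00 × 10^8 / 4
    = 2.19 × 10^6 m/s

2.19 × 10^6 m/s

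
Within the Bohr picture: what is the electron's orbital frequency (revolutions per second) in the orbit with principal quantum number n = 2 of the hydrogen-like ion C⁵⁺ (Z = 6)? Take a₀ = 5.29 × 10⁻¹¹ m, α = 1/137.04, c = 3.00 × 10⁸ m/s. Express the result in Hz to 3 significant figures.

2.96 × 10¹⁶ Hz

r = n²a₀/Z = 3.53 × 10⁻¹¹ m, v = Zαc/n = 6.57 × 10⁶ m/s
f = v/(2πr) = 2.96 × 10¹⁶ Hz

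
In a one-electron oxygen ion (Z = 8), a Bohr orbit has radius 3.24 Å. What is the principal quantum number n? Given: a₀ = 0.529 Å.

r_n = n²a₀/Z ⇒ n² = rZ/a₀ = 3.24 × 8 / 0.529 ≈ 49.00
n = 7

7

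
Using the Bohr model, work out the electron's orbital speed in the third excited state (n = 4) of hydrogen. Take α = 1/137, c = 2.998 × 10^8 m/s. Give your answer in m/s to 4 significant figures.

v_n = Zαc/n = 1 × 0.007299 × 2.998 × 10^8 / 4
    = 5.471 × 10^5 m/s

5.471 × 10^5 m/s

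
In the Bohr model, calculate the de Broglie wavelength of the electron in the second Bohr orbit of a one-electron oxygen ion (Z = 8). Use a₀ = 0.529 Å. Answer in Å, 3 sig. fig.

0.831 Å

The Bohr quantisation condition is nλ = 2πr_n.
r_n = n²a₀/Z = 0.265 Å
λ = 2πr_n/n = 2π·0.265/2 = 0.831 Å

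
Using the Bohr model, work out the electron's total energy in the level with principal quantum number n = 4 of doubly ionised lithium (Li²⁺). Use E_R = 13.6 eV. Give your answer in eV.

E_n = −E_R·Z²/n² = −13.6 × 3²/4² = -7.65 eV

-7.65 eV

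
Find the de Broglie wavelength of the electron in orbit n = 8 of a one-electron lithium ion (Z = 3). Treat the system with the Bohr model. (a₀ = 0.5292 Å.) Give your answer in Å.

8.867 Å

The Bohr quantisation condition is nλ = 2πr_n.
r_n = n²a₀/Z = 11.29 Å
λ = 2πr_n/n = 2π·11.29/8 = 8.867 Å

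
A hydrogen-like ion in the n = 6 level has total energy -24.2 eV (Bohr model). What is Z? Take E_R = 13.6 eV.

8

E_n = −E_R Z²/n² ⇒ Z² = −E_n n²/E_R = 24.2 × 6² / 13.6 ≈ 64.06
Z = 8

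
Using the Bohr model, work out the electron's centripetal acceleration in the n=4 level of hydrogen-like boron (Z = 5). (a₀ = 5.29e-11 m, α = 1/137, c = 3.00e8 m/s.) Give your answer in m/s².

4.43e22 m/s²

r = n²a₀/Z = 1.69e-10 m, v = Zαc/n = 2.74e6 m/s
a = v²/r = (2.74e6)² / 1.69e-10 = 4.43e22 m/s²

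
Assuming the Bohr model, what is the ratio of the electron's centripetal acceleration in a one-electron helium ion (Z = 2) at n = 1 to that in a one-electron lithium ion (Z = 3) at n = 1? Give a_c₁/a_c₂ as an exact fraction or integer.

a_c ∝ Z^3 · n^-4
a_c₁/a_c₂ = (2/3)^3 · (1/1)^-4 = 8/27

8/27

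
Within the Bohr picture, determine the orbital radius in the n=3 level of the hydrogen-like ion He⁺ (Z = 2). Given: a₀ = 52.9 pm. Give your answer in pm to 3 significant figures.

r_n = n²a₀/Z = 3² × 52.9 / 2
    = 9 × 52.9 / 2 = 238 pm

238 pm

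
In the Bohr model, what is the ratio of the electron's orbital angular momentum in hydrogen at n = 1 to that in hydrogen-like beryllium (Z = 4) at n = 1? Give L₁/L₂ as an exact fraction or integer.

L = nℏ is independent of Z.
L₁/L₂ = n₁/n₂ = 1/1 = 1

1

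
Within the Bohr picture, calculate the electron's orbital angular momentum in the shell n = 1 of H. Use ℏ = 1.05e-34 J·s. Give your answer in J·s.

L_n = nℏ = 1 × 1.05e-34 = 1.05e-34 J·s

1.05e-34 J·s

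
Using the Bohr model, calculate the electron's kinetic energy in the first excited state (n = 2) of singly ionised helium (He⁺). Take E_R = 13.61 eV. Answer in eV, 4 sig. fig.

For a Coulomb orbit the virial theorem gives K = −E_n.
E_n = −E_R·Z²/n², so K = E_R·Z²/n² = 13.61 × 2²/2² = 13.61 eV

13.61 eV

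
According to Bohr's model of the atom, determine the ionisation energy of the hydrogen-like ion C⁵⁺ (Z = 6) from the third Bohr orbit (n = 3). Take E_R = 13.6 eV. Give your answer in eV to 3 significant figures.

E_n = −E_R·Z²/n² = −13.6 × 6²/3² eV = -54.4 eV
Ionisation energy = −E_n = 54.4 eV

54.4 eV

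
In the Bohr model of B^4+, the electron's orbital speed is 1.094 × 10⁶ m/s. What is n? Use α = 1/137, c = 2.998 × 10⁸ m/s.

v_n = Zαc/n ⇒ n = Zαc/v = 5 × 0.007299 × 2.998 × 10⁸ / 1.094 × 10⁶ ≈ 10.00
n = 10

10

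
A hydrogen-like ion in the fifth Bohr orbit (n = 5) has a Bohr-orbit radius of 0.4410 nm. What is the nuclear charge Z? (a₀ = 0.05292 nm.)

r_n = n²a₀/Z ⇒ Z = n²a₀/r = 5² × 0.05292 / 0.4410 ≈ 3.00
Z = 3

3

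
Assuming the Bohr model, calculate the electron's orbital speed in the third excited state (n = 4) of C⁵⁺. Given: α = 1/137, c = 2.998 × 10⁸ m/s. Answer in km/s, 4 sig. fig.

3282 km/s

v_n = Zαc/n = 6 × 0.007299 × 2.998 × 10⁸ / 4
    = 3282 km/s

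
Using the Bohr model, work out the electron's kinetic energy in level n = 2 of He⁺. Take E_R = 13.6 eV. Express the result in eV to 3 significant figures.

13.6 eV

For a Coulomb orbit the virial theorem gives K = −E_n.
E_n = −E_R·Z²/n², so K = E_R·Z²/n² = 13.6 × 2²/2² = 13.6 eV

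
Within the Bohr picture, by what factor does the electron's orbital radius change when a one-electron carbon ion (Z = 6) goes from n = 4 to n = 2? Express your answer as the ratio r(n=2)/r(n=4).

1/4

r ∝ Z^-1 · n^2; with Z fixed, r ∝ n^2.
r(n=2)/r(n=4) = (2/4)^2 = 1/4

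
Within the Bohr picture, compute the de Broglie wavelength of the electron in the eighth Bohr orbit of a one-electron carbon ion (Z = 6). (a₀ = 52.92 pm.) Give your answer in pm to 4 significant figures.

443.3 pm

The Bohr quantisation condition is nλ = 2πr_n.
r_n = n²a₀/Z = 564.5 pm
λ = 2πr_n/n = 2π·564.5/8 = 443.3 pm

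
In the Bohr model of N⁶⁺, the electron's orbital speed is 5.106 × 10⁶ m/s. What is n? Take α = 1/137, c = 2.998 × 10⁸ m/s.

v_n = Zαc/n ⇒ n = Zαc/v = 7 × 0.007299 × 2.998 × 10⁸ / 5.106 × 10⁶ ≈ 3.00
n = 3

3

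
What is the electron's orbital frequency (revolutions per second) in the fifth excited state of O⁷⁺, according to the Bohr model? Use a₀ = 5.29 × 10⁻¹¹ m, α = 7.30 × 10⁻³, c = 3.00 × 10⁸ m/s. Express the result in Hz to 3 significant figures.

1.95 × 10¹⁵ Hz

r = n²a₀/Z = 2.38 × 10⁻¹⁰ m, v = Zαc/n = 2.92 × 10⁶ m/s
f = v/(2πr) = 1.95 × 10¹⁵ Hz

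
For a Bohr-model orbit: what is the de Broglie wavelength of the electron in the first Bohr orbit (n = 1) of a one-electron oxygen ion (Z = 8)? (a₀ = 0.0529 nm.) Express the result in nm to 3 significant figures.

0.0415 nm

The Bohr quantisation condition is nλ = 2πr_n.
r_n = n²a₀/Z = 0.00661 nm
λ = 2πr_n/n = 2π·0.00661/1 = 0.0415 nm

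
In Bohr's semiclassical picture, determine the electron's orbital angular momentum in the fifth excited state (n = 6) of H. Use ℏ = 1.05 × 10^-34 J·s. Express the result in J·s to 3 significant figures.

6.30 × 10^-34 J·s

L_n = nℏ = 6 × 1.05 × 10^-34 = 6.30 × 10^-34 J·s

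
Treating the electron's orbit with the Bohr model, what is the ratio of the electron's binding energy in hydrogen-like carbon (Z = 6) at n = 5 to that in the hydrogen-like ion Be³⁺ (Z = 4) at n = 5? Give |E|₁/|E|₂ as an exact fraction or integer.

9/4

|E| ∝ Z^2 · n^-2
|E|₁/|E|₂ = (6/4)^2 · (5/5)^-2 = 9/4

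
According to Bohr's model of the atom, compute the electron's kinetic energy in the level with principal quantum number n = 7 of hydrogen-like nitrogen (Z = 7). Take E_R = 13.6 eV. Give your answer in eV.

For a Coulomb orbit the virial theorem gives K = −E_n.
E_n = −E_R·Z²/n², so K = E_R·Z²/n² = 13.6 × 7²/7² = 13.6 eV

13.6 eV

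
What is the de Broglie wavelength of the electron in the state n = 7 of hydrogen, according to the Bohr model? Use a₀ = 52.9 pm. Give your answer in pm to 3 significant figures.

The Bohr quantisation condition is nλ = 2πr_n.
r_n = n²a₀/Z = 2590 pm
λ = 2πr_n/n = 2π·2590/7 = 2330 pm

2330 pm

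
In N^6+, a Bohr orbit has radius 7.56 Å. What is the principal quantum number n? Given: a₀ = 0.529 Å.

r_n = n²a₀/Z ⇒ n² = rZ/a₀ = 7.56 × 7 / 0.529 ≈ 100.04
n = 10

10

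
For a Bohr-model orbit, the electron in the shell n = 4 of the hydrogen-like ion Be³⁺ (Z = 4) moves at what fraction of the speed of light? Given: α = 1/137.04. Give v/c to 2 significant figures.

v_n = Zαc/n, so v/c = Zα/n = 4 × 0.0073 / 4 = 0.0073

0.0073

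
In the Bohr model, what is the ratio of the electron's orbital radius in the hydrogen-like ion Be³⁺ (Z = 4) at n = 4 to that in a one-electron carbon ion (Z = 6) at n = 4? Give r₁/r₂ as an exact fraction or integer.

r ∝ Z^-1 · n^2
r₁/r₂ = (4/6)^-1 · (4/4)^2 = 3/2

3/2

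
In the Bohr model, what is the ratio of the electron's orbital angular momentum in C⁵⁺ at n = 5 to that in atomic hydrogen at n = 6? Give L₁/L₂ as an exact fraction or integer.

L = nℏ is independent of Z.
L₁/L₂ = n₁/n₂ = 5/6 = 5/6

5/6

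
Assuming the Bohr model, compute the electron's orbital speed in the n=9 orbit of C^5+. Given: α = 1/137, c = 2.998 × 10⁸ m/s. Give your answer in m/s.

v_n = Zαc/n = 6 × 0.007299 × 2.998 × 10⁸ / 9
    = 1.459 × 10⁶ m/s

1.459 × 10⁶ m/s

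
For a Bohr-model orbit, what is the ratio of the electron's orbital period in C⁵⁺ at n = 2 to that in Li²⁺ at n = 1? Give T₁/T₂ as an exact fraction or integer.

T ∝ Z^-2 · n^3
T₁/T₂ = (6/3)^-2 · (2/1)^3 = 2

2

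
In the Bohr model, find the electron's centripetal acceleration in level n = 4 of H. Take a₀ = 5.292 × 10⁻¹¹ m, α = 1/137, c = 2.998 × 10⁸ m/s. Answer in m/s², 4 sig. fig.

3.535 × 10²⁰ m/s²

r = n²a₀/Z = 8.467 × 10⁻¹⁰ m, v = Zαc/n = 5.471 × 10⁵ m/s
a = v²/r = (5.471 × 10⁵)² / 8.467 × 10⁻¹⁰ = 3.535 × 10²⁰ m/s²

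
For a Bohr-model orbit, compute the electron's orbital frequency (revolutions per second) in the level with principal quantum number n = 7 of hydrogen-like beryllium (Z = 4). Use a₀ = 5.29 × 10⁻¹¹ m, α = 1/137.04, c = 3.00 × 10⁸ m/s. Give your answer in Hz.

r = n²a₀/Z = 6.48 × 10⁻¹⁰ m, v = Zαc/n = 1.25 × 10⁶ m/s
f = v/(2πr) = 3.07 × 10¹⁴ Hz

3.07 × 10¹⁴ Hz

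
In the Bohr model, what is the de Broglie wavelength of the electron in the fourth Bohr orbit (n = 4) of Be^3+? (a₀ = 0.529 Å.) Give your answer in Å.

The Bohr quantisation condition is nλ = 2πr_n.
r_n = n²a₀/Z = 2.12 Å
λ = 2πr_n/n = 2π·2.12/4 = 3.32 Å

3.32 Å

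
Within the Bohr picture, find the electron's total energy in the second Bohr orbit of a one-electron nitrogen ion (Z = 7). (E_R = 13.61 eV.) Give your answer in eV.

E_n = −E_R·Z²/n² = −13.61 × 7²/2² = -166.7 eV

-166.7 eV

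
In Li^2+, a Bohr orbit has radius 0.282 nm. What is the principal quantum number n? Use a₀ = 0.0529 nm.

r_n = n²a₀/Z ⇒ n² = rZ/a₀ = 0.282 × 3 / 0.0529 ≈ 15.99
n = 4

4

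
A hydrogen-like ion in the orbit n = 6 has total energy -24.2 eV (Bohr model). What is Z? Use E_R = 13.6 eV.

8

E_n = −E_R Z²/n² ⇒ Z² = −E_n n²/E_R = 24.2 × 6² / 13.6 ≈ 64.06
Z = 8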